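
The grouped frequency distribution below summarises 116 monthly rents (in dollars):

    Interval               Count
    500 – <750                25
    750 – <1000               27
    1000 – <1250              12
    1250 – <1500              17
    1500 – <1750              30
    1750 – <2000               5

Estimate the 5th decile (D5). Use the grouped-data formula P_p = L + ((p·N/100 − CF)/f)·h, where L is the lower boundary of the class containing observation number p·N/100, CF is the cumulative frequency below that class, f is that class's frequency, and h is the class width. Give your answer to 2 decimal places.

N = 116; target position k = 50/100 · 116 = 58.
Cumulative frequencies: 25, 52, 64, 81, 111, 116.
Observation 58 falls in the class 1000 – <1250.
L = 1000, CF = 52, f = 12, h = 250.
P50 = 1000 + ((58 − 52)/12)·250 = 1000 + 125 = 1125.

1125.00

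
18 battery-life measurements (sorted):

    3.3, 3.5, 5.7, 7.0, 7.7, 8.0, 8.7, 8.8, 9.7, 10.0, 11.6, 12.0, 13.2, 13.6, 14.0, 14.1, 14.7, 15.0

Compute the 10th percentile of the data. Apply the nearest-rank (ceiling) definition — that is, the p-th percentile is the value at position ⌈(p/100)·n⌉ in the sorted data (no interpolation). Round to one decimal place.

3.5

n = 18.
Position = ⌈10/100 · 18⌉ = ⌈1.8⌉ = 2.
The value at rank 2 is 3.5.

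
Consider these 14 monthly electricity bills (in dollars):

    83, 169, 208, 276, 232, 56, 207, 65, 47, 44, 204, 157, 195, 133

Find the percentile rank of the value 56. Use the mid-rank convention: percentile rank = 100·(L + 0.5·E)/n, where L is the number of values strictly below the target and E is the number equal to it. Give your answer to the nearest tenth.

17.9

Sorted: 44, 47, 56, 65, 83, 133, 157, 169, 195, 204, 207, 208, 232, 276.
Count below 56: L = 2; count equal: E = 1; n = 14.
Percentile rank = 100·(2 + 0.5·1)/14 = 100·2.5/14 = 17.86.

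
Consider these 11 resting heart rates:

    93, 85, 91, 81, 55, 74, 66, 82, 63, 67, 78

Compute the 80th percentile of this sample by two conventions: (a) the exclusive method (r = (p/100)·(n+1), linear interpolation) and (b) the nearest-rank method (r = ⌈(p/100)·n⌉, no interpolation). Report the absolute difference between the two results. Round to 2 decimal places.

3.60

Sorted: 55, 63, 66, 67, 74, 78, 81, 82, 85, 91, 93.
n = 11.
(a) r = 9.6; between ranks 9 (85) and 10 (91): 88.6.
(b) the nearest-rank method: rank 9 → 85.
|88.6 − 85| = 3.6.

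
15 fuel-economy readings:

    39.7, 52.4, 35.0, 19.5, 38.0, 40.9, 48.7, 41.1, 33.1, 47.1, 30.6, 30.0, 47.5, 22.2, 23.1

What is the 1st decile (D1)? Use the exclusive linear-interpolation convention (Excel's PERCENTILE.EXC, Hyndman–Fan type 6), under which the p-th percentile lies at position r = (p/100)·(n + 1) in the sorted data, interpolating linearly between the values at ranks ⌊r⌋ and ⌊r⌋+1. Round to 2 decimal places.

Sorted: 19.5, 22.2, 23.1, 30.0, 30.6, 33.1, 35.0, 38.0, 39.7, 40.9, 41.1, 47.1, 47.5, 48.7, 52.4.
n = 15.
r = (10/100)·(15 + 1) = 1.6.
Rank 1 is 19.5 and rank 2 is 22.2.
Interpolate: 19.5 + 0.6·(22.2 − 19.5) = 19.5 + 0.6·2.7 = 21.12.

21.12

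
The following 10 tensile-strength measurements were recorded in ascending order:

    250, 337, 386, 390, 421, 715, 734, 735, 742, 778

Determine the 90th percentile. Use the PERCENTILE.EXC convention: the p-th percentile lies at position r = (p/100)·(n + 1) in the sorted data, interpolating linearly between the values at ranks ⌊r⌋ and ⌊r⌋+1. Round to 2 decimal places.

774.40

n = 10.
r = (90/100)·(10 + 1) = 9.9.
Rank 9 is 742 and rank 10 is 778.
Interpolate: 742 + 0.9·(778 − 742) = 742 + 0.9·36 = 774.4.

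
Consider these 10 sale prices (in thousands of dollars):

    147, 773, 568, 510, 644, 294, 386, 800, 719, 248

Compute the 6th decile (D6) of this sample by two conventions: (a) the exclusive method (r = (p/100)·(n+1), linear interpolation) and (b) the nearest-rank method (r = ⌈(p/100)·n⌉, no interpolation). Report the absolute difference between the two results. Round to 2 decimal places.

Sorted: 147, 248, 294, 386, 510, 568, 644, 719, 773, 800.
n = 10.
(a) r = 6.6; between ranks 6 (568) and 7 (644): 613.6.
(b) the nearest-rank method: rank 6 → 568.
|613.6 − 568| = 45.6.

45.60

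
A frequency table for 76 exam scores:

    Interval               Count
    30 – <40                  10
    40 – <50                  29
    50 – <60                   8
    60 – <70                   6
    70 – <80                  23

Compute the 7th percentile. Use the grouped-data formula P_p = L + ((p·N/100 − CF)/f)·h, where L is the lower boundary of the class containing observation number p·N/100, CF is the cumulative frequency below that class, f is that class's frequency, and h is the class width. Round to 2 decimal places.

35.32

N = 76; target position k = 7/100 · 76 = 5.32.
Cumulative frequencies: 10, 39, 47, 53, 76.
Observation 5.32 falls in the class 30 – <40.
L = 30, CF = 0, f = 10, h = 10.
P7 = 30 + ((5.32 − 0)/10)·10 = 30 + 5.32 = 35.32.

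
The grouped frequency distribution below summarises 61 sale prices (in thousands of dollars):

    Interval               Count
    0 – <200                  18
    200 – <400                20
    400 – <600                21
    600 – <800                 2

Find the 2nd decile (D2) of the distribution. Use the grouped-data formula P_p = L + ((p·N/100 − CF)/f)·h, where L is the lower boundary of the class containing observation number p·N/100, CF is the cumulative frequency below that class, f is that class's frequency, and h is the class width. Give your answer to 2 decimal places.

N = 61; target position k = 20/100 · 61 = 12.2.
Cumulative frequencies: 18, 38, 59, 61.
Observation 12.2 falls in the class 0 – <200.
L = 0, CF = 0, f = 18, h = 200.
P20 = 0 + ((12.2 − 0)/18)·200 = 0 + 135.556 = 135.556.

135.56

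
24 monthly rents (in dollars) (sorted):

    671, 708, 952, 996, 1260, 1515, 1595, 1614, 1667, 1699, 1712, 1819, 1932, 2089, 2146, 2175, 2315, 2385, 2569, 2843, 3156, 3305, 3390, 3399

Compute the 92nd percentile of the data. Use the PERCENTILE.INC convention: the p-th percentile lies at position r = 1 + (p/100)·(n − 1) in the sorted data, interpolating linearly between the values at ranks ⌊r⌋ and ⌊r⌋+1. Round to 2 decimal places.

3318.60

n = 24.
r = 1 + (92/100)·(24 − 1) = 1 + 21.16 = 22.16.
Rank 22 is 3305 and rank 23 is 3390.
Interpolate: 3305 + 0.16·(3390 − 3305) = 3305 + 0.16·85 = 3318.6.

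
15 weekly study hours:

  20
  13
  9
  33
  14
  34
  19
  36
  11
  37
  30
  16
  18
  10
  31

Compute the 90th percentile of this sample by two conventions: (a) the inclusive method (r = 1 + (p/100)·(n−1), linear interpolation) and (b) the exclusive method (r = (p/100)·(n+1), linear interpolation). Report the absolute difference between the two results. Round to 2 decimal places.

Sorted: 9, 10, 11, 13, 14, 16, 18, 19, 20, 30, 31, 33, 34, 36, 37.
n = 15.
(a) r = 13.6; between ranks 13 (34) and 14 (36): 35.2.
(b) r = 14.4; between ranks 14 (36) and 15 (37): 36.4.
|35.2 − 36.4| = 1.2.

1.20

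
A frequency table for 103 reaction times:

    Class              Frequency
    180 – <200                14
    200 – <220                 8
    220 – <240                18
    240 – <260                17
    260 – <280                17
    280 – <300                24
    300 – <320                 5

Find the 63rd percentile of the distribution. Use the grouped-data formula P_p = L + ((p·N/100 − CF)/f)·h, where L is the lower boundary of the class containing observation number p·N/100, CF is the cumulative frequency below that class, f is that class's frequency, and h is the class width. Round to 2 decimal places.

269.28

N = 103; target position k = 63/100 · 103 = 64.89.
Cumulative frequencies: 14, 22, 40, 57, 74, 98, 103.
Observation 64.89 falls in the class 260 – <280.
L = 260, CF = 57, f = 17, h = 20.
P63 = 260 + ((64.89 − 57)/17)·20 = 260 + 9.28235 = 269.282.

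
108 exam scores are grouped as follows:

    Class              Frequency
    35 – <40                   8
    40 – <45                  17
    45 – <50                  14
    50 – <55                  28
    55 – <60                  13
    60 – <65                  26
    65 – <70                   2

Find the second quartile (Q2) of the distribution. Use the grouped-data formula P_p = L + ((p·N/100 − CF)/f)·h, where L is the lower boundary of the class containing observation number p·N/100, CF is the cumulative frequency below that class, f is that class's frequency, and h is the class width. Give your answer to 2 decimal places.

N = 108; target position k = 50/100 · 108 = 54.
Cumulative frequencies: 8, 25, 39, 67, 80, 106, 108.
Observation 54 falls in the class 50 – <55.
L = 50, CF = 39, f = 28, h = 5.
P50 = 50 + ((54 − 39)/28)·5 = 50 + 2.67857 = 52.6786.

52.68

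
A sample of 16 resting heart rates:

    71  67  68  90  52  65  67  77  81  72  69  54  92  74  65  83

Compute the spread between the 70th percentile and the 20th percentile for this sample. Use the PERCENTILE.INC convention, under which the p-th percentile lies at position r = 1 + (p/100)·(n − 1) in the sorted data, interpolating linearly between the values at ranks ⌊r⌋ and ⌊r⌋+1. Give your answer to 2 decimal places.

10.50

Sorted: 52, 54, 65, 65, 67, 67, 68, 69, 71, 72, 74, 77, 81, 83, 90, 92.
n = 16.
P20: r = 4 (integer) → 65.
P70: r = 11.5; ranks 11–12 are 74, 77; interpolating gives 75.5.
Difference: 75.5 − 65 = 10.5.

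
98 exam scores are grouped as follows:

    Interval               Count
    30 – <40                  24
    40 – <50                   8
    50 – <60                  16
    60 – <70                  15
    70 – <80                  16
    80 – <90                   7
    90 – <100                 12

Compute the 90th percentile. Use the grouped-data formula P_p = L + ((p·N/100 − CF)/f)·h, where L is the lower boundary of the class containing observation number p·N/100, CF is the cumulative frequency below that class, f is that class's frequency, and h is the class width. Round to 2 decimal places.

91.83

N = 98; target position k = 90/100 · 98 = 88.2.
Cumulative frequencies: 24, 32, 48, 63, 79, 86, 98.
Observation 88.2 falls in the class 90 – <100.
L = 90, CF = 86, f = 12, h = 10.
P90 = 90 + ((88.2 − 86)/12)·10 = 90 + 1.83333 = 91.8333.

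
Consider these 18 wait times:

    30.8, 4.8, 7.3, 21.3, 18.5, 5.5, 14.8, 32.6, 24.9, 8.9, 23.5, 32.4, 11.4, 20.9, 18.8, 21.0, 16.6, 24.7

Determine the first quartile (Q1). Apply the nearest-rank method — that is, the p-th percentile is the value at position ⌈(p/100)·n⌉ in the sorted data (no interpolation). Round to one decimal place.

Sorted: 4.8, 5.5, 7.3, 8.9, 11.4, 14.8, 16.6, 18.5, 18.8, 20.9, 21.0, 21.3, 23.5, 24.7, 24.9, 30.8, 32.4, 32.6.
n = 18.
Position = ⌈25/100 · 18⌉ = ⌈4.5⌉ = 5.
The value at rank 5 is 11.4.

11.4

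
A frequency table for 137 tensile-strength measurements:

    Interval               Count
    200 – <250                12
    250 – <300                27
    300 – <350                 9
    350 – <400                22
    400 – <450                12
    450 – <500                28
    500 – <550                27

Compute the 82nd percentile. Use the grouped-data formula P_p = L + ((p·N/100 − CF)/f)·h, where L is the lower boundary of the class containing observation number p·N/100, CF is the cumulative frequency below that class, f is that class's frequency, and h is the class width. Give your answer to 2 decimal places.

504.33

N = 137; target position k = 82/100 · 137 = 112.34.
Cumulative frequencies: 12, 39, 48, 70, 82, 110, 137.
Observation 112.34 falls in the class 500 – <550.
L = 500, CF = 110, f = 27, h = 50.
P82 = 500 + ((112.34 − 110)/27)·50 = 500 + 4.33333 = 504.333.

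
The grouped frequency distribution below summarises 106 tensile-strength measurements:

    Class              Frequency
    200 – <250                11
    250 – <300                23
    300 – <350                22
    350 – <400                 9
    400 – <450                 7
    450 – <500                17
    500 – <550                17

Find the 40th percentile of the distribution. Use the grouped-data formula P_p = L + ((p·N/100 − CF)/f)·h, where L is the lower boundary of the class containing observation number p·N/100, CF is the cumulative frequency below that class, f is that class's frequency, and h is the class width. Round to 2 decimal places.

319.09

N = 106; target position k = 40/100 · 106 = 42.4.
Cumulative frequencies: 11, 34, 56, 65, 72, 89, 106.
Observation 42.4 falls in the class 300 – <350.
L = 300, CF = 34, f = 22, h = 50.
P40 = 300 + ((42.4 − 34)/22)·50 = 300 + 19.0909 = 319.091.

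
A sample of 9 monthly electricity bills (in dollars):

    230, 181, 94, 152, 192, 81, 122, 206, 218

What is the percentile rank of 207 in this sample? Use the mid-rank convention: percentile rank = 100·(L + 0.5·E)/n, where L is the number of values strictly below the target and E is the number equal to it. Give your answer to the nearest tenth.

77.8

Sorted: 81, 94, 122, 152, 181, 192, 206, 218, 230.
Count below 207: L = 7; count equal: E = 0; n = 9.
Percentile rank = 100·(7 + 0.5·0)/9 = 100·7/9 = 77.78.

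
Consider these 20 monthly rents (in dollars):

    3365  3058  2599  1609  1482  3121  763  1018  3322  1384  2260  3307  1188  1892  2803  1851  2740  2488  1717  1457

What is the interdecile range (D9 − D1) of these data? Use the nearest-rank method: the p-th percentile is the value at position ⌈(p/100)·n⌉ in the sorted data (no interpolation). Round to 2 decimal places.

2289.00

Sorted: 763, 1018, 1188, 1384, 1457, 1482, 1609, 1717, 1851, 1892, 2260, 2488, 2599, 2740, 2803, 3058, 3121, 3307, 3322, 3365.
n = 20.
P10: rank ⌈10/100·20⌉ = 2 → 1018.
P90: rank ⌈90/100·20⌉ = 18 → 3307.
Difference: 3307 − 1018 = 2289.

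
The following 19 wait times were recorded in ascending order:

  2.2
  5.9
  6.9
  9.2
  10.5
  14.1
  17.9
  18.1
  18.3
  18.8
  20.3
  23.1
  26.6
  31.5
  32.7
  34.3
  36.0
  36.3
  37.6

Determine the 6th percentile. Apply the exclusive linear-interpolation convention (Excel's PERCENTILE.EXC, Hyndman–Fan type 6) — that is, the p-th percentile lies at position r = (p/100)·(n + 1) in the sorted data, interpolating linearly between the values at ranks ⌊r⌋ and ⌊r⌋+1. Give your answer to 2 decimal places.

n = 19.
r = (6/100)·(19 + 1) = 1.2.
Rank 1 is 2.2 and rank 2 is 5.9.
Interpolate: 2.2 + 0.2·(5.9 − 2.2) = 2.2 + 0.2·3.7 = 2.94.

2.94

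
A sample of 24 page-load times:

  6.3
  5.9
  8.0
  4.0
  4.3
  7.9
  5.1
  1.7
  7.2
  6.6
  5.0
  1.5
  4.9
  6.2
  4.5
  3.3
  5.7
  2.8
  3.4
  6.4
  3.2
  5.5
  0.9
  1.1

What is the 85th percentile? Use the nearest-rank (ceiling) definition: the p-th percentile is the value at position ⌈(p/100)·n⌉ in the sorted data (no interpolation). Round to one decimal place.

6.6

Sorted: 0.9, 1.1, 1.5, 1.7, 2.8, 3.2, 3.3, 3.4, 4.0, 4.3, 4.5, 4.9, 5.0, 5.1, 5.5, 5.7, 5.9, 6.2, 6.3, 6.4, 6.6, 7.2, 7.9, 8.0.
n = 24.
Position = ⌈85/100 · 24⌉ = ⌈20.4⌉ = 21.
The value at rank 21 is 6.6.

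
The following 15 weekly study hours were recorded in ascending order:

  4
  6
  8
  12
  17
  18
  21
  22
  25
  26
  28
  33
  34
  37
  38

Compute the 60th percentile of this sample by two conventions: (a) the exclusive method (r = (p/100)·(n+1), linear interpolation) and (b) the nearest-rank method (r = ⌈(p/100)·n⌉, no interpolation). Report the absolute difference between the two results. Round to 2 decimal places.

n = 15.
(a) r = 9.6; between ranks 9 (25) and 10 (26): 25.6.
(b) the nearest-rank method: rank 9 → 25.
|25.6 − 25| = 0.6.

0.60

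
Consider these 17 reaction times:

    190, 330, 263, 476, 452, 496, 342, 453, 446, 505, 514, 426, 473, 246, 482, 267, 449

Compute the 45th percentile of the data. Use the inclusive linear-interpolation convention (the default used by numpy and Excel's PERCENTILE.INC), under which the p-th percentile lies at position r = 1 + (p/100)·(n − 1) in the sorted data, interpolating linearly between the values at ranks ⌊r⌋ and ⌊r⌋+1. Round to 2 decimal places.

446.60

Sorted: 190, 246, 263, 267, 330, 342, 426, 446, 449, 452, 453, 473, 476, 482, 496, 505, 514.
n = 17.
r = 1 + (45/100)·(17 − 1) = 1 + 7.2 = 8.2.
Rank 8 is 446 and rank 9 is 449.
Interpolate: 446 + 0.2·(449 − 446) = 446 + 0.2·3 = 446.6.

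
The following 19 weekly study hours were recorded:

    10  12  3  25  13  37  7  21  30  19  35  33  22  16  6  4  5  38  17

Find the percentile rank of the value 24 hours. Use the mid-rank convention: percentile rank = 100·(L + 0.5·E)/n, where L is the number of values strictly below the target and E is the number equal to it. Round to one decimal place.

Sorted: 3, 4, 5, 6, 7, 10, 12, 13, 16, 17, 19, 21, 22, 25, 30, 33, 35, 37, 38.
Count below 24: L = 13; count equal: E = 0; n = 19.
Percentile rank = 100·(13 + 0.5·0)/19 = 100·13/19 = 68.42.

68.4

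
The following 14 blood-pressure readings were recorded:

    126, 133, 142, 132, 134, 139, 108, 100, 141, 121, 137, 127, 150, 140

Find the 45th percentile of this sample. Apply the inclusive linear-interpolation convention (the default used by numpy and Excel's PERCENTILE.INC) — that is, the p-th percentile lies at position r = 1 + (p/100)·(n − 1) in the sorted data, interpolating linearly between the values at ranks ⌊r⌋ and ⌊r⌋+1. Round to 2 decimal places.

132.85

Sorted: 100, 108, 121, 126, 127, 132, 133, 134, 137, 139, 140, 141, 142, 150.
n = 14.
r = 1 + (45/100)·(14 − 1) = 1 + 5.85 = 6.85.
Rank 6 is 132 and rank 7 is 133.
Interpolate: 132 + 0.85·(133 − 132) = 132 + 0.85·1 = 132.85.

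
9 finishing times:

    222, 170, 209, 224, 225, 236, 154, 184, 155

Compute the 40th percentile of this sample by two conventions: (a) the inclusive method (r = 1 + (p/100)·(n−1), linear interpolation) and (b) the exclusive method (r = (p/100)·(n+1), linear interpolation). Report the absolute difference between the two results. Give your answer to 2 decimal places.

5.00

Sorted: 154, 155, 170, 184, 209, 222, 224, 225, 236.
n = 9.
(a) r = 4.2; between ranks 4 (184) and 5 (209): 189.
(b) r = 4 → value at rank 4 = 184.
|189 − 184| = 5.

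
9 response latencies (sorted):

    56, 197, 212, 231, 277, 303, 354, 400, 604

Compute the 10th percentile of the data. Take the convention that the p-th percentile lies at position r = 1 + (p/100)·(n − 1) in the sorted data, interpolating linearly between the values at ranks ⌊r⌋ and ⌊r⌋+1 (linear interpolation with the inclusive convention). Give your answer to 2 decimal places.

n = 9.
r = 1 + (10/100)·(9 − 1) = 1 + 0.8 = 1.8.
Rank 1 is 56 and rank 2 is 197.
Interpolate: 56 + 0.8·(197 − 56) = 56 + 0.8·141 = 168.8.

168.80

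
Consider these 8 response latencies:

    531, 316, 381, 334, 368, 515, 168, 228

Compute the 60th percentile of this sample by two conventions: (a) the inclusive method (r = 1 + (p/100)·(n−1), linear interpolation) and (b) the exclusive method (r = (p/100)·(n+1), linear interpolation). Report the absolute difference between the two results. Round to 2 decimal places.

Sorted: 168, 228, 316, 334, 368, 381, 515, 531.
n = 8.
(a) r = 5.2; between ranks 5 (368) and 6 (381): 370.6.
(b) r = 5.4; between ranks 5 (368) and 6 (381): 373.2.
|370.6 − 373.2| = 2.6.

2.60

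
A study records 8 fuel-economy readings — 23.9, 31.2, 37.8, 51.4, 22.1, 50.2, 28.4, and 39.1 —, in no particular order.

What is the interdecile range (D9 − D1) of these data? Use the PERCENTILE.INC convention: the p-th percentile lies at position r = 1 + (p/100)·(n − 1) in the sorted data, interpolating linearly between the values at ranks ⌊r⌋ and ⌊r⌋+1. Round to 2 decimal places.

Sorted: 22.1, 23.9, 28.4, 31.2, 37.8, 39.1, 50.2, 51.4.
n = 8.
P10: r = 1.7; ranks 1–2 are 22.1, 23.9; interpolating gives 23.36.
P90: r = 7.3; ranks 7–8 are 50.2, 51.4; interpolating gives 50.56.
Difference: 50.56 − 23.36 = 27.2.

27.20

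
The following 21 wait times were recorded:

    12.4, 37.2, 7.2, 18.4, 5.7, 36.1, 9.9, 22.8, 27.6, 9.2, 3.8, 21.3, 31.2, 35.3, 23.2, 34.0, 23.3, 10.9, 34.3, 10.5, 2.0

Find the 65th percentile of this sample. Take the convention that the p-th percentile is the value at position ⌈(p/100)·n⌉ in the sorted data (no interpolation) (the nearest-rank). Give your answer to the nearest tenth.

23.3

Sorted: 2.0, 3.8, 5.7, 7.2, 9.2, 9.9, 10.5, 10.9, 12.4, 18.4, 21.3, 22.8, 23.2, 23.3, 27.6, 31.2, 34.0, 34.3, 35.3, 36.1, 37.2.
n = 21.
Position = ⌈65/100 · 21⌉ = ⌈13.65⌉ = 14.
The value at rank 14 is 23.3.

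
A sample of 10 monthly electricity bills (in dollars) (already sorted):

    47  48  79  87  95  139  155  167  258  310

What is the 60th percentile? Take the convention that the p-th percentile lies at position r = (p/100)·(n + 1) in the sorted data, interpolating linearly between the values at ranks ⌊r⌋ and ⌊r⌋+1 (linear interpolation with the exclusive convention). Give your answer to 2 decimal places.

148.60

n = 10.
r = (60/100)·(10 + 1) = 6.6.
Rank 6 is 139 and rank 7 is 155.
Interpolate: 139 + 0.6·(155 − 139) = 139 + 0.6·16 = 148.6.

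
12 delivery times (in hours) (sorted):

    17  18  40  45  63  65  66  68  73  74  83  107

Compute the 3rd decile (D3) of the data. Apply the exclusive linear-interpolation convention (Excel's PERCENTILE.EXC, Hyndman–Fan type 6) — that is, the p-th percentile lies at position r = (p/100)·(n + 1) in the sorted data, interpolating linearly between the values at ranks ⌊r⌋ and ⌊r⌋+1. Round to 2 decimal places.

n = 12.
r = (30/100)·(12 + 1) = 3.9.
Rank 3 is 40 and rank 4 is 45.
Interpolate: 40 + 0.9·(45 − 40) = 40 + 0.9·5 = 44.5.

44.50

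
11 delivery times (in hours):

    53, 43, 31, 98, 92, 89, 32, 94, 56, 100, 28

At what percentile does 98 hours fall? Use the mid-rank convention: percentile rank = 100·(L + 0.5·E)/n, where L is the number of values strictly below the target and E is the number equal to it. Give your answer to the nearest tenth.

86.4

Sorted: 28, 31, 32, 43, 53, 56, 89, 92, 94, 98, 100.
Count below 98: L = 9; count equal: E = 1; n = 11.
Percentile rank = 100·(9 + 0.5·1)/11 = 100·9.5/11 = 86.36.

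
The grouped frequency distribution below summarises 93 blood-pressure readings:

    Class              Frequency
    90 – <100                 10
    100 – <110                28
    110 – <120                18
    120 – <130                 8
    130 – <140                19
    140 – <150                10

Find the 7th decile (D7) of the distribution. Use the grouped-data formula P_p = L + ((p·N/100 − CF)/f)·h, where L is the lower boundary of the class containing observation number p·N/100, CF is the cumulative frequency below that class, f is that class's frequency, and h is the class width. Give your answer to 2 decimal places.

N = 93; target position k = 70/100 · 93 = 65.1.
Cumulative frequencies: 10, 38, 56, 64, 83, 93.
Observation 65.1 falls in the class 130 – <140.
L = 130, CF = 64, f = 19, h = 10.
P70 = 130 + ((65.1 − 64)/19)·10 = 130 + 0.578947 = 130.579.

130.58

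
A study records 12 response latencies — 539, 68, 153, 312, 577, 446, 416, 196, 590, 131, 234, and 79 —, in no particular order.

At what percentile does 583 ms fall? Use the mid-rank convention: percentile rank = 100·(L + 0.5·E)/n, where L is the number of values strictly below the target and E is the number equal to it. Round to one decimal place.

Sorted: 68, 79, 131, 153, 196, 234, 312, 416, 446, 539, 577, 590.
Count below 583: L = 11; count equal: E = 0; n = 12.
Percentile rank = 100·(11 + 0.5·0)/12 = 100·11/12 = 91.67.

91.7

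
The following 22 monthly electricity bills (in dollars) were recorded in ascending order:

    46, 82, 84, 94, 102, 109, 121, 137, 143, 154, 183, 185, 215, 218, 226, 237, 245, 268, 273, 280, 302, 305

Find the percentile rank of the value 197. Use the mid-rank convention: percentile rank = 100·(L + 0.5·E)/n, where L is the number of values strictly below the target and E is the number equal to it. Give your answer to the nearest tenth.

Count below 197: L = 12; count equal: E = 0; n = 22.
Percentile rank = 100·(12 + 0.5·0)/22 = 100·12/22 = 54.55.

54.5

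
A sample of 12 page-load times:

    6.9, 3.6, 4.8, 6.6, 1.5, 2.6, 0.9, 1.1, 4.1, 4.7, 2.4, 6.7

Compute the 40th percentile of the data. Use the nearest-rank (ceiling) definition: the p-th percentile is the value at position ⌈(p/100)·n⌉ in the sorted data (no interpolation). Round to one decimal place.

Sorted: 0.9, 1.1, 1.5, 2.4, 2.6, 3.6, 4.1, 4.7, 4.8, 6.6, 6.7, 6.9.
n = 12.
Position = ⌈40/100 · 12⌉ = ⌈4.8⌉ = 5.
The value at rank 5 is 2.6.

2.6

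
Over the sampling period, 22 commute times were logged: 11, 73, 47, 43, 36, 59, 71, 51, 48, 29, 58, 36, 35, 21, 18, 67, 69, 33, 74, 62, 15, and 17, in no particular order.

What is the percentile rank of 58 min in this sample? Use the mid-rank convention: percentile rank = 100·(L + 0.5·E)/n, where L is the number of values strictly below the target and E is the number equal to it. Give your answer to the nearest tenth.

65.9

Sorted: 11, 15, 17, 18, 21, 29, 33, 35, 36, 36, 43, 47, 48, 51, 58, 59, 62, 67, 69, 71, 73, 74.
Count below 58: L = 14; count equal: E = 1; n = 22.
Percentile rank = 100·(14 + 0.5·1)/22 = 100·14.5/22 = 65.91.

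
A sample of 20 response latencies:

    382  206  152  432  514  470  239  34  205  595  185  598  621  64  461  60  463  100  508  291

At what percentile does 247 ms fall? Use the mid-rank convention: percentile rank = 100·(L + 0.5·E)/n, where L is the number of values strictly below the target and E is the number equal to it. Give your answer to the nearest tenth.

45.0

Sorted: 34, 60, 64, 100, 152, 185, 205, 206, 239, 291, 382, 432, 461, 463, 470, 508, 514, 595, 598, 621.
Count below 247: L = 9; count equal: E = 0; n = 20.
Percentile rank = 100·(9 + 0.5·0)/20 = 100·9/20 = 45.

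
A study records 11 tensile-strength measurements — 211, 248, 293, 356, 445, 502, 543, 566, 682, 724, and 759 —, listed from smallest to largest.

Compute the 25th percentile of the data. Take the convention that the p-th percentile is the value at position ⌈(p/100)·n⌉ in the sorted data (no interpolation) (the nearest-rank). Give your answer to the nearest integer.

293

n = 11.
Position = ⌈25/100 · 11⌉ = ⌈2.75⌉ = 3.
The value at rank 3 is 293.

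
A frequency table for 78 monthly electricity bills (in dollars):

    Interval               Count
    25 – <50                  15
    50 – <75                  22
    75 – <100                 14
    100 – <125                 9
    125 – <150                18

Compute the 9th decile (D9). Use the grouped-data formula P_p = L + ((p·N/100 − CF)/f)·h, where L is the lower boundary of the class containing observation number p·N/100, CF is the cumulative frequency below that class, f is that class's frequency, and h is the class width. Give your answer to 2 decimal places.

139.17

N = 78; target position k = 90/100 · 78 = 70.2.
Cumulative frequencies: 15, 37, 51, 60, 78.
Observation 70.2 falls in the class 125 – <150.
L = 125, CF = 60, f = 18, h = 25.
P90 = 125 + ((70.2 − 60)/18)·25 = 125 + 14.1667 = 139.167.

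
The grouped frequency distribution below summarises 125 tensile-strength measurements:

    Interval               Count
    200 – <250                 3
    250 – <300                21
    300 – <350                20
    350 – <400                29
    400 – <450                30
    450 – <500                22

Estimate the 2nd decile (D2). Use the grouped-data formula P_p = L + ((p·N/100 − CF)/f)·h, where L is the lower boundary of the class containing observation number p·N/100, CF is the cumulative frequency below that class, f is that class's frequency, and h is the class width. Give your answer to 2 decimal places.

302.50

N = 125; target position k = 20/100 · 125 = 25.
Cumulative frequencies: 3, 24, 44, 73, 103, 125.
Observation 25 falls in the class 300 – <350.
L = 300, CF = 24, f = 20, h = 50.
P20 = 300 + ((25 − 24)/20)·50 = 300 + 2.5 = 302.5.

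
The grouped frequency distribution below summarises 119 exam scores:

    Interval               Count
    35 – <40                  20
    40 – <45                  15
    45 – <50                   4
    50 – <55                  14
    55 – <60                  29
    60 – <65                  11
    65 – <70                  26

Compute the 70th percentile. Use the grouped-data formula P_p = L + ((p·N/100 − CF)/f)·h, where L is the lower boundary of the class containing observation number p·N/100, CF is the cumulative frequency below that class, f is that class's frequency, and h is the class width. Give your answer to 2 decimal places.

N = 119; target position k = 70/100 · 119 = 83.3.
Cumulative frequencies: 20, 35, 39, 53, 82, 93, 119.
Observation 83.3 falls in the class 60 – <65.
L = 60, CF = 82, f = 11, h = 5.
P70 = 60 + ((83.3 − 82)/11)·5 = 60 + 0.590909 = 60.5909.

60.59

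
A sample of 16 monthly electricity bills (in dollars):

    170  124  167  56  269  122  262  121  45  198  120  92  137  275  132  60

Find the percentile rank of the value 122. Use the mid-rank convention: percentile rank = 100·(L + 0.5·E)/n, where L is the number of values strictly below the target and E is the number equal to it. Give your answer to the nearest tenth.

Sorted: 45, 56, 60, 92, 120, 121, 122, 124, 132, 137, 167, 170, 198, 262, 269, 275.
Count below 122: L = 6; count equal: E = 1; n = 16.
Percentile rank = 100·(6 + 0.5·1)/16 = 100·6.5/16 = 40.62.

40.6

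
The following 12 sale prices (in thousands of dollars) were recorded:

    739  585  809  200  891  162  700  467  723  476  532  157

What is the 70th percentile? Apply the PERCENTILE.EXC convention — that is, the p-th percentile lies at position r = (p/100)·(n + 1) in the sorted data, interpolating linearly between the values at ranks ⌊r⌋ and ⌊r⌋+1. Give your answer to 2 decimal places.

724.60

Sorted: 157, 162, 200, 467, 476, 532, 585, 700, 723, 739, 809, 891.
n = 12.
r = (70/100)·(12 + 1) = 9.1.
Rank 9 is 723 and rank 10 is 739.
Interpolate: 723 + 0.1·(739 − 723) = 723 + 0.1·16 = 724.6.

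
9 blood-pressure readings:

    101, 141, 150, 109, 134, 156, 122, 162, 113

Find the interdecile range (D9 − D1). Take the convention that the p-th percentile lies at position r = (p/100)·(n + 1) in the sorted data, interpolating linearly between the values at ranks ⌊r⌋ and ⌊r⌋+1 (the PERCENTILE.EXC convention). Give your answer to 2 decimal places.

61.00

Sorted: 101, 109, 113, 122, 134, 141, 150, 156, 162.
n = 9.
P10: r = 1 (integer) → 101.
P90: r = 9 (integer) → 162.
Difference: 162 − 101 = 61.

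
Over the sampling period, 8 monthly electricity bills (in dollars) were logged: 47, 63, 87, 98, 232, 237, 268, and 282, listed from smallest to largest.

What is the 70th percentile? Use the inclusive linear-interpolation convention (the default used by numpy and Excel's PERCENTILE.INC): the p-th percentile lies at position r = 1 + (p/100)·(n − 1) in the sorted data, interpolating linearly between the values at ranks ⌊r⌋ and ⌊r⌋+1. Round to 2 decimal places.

236.50

n = 8.
r = 1 + (70/100)·(8 − 1) = 1 + 4.9 = 5.9.
Rank 5 is 232 and rank 6 is 237.
Interpolate: 232 + 0.9·(237 − 232) = 232 + 0.9·5 = 236.5.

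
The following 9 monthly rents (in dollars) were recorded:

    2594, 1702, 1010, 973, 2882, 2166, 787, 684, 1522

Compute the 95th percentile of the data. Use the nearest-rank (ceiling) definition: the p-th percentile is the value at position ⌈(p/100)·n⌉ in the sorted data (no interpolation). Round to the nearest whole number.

Sorted: 684, 787, 973, 1010, 1522, 1702, 2166, 2594, 2882.
n = 9.
Position = ⌈95/100 · 9⌉ = ⌈8.55⌉ = 9.
The value at rank 9 is 2882.

2882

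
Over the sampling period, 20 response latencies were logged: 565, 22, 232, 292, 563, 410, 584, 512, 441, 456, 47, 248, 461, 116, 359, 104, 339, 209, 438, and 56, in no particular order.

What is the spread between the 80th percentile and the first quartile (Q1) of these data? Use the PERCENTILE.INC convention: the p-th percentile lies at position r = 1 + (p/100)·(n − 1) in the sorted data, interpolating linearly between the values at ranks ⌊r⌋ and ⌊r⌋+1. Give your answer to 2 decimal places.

285.45

Sorted: 22, 47, 56, 104, 116, 209, 232, 248, 292, 339, 359, 410, 438, 441, 456, 461, 512, 563, 565, 584.
n = 20.
P25: r = 5.75; ranks 5–6 are 116, 209; interpolating gives 185.75.
P80: r = 16.2; ranks 16–17 are 461, 512; interpolating gives 471.2.
Difference: 471.2 − 185.75 = 285.45.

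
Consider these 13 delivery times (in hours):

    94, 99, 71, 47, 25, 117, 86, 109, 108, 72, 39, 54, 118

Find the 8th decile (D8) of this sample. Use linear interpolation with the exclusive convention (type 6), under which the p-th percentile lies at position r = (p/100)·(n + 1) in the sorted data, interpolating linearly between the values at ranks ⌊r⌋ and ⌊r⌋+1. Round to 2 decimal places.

Sorted: 25, 39, 47, 54, 71, 72, 86, 94, 99, 108, 109, 117, 118.
n = 13.
r = (80/100)·(13 + 1) = 11.2.
Rank 11 is 109 and rank 12 is 117.
Interpolate: 109 + 0.2·(117 − 109) = 109 + 0.2·8 = 110.6.

110.60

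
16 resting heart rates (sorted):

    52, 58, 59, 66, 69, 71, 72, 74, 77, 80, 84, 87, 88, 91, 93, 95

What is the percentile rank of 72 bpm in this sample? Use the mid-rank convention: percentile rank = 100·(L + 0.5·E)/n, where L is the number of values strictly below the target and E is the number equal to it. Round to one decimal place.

Count below 72: L = 6; count equal: E = 1; n = 16.
Percentile rank = 100·(6 + 0.5·1)/16 = 100·6.5/16 = 40.62.

40.6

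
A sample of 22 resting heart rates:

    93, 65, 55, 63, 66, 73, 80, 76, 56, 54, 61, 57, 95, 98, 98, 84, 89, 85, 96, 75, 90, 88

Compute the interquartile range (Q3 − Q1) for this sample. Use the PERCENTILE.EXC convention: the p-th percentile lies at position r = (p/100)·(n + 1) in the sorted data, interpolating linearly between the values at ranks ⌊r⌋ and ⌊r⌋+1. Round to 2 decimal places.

Sorted: 54, 55, 56, 57, 61, 63, 65, 66, 73, 75, 76, 80, 84, 85, 88, 89, 90, 93, 95, 96, 98, 98.
n = 22.
P25: r = 5.75; ranks 5–6 are 61, 63; interpolating gives 62.5.
P75: r = 17.25; ranks 17–18 are 90, 93; interpolating gives 90.75.
Difference: 90.75 − 62.5 = 28.25.

28.25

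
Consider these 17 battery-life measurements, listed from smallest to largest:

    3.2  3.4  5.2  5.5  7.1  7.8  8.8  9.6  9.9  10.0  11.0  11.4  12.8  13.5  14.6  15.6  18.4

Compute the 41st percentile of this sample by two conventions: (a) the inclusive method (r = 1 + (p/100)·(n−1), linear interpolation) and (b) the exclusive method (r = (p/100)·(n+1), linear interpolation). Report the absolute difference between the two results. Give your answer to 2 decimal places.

0.14

n = 17.
(a) r = 7.56; between ranks 7 (8.8) and 8 (9.6): 9.248.
(b) r = 7.38; between ranks 7 (8.8) and 8 (9.6): 9.104.
|9.248 − 9.104| = 0.144.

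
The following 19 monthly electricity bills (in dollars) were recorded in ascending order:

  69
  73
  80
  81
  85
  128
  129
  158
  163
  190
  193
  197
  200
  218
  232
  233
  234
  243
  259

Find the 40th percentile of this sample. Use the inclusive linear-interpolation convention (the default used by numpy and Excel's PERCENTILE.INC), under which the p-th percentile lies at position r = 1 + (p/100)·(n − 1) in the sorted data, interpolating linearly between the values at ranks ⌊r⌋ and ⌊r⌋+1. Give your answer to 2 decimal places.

n = 19.
r = 1 + (40/100)·(19 − 1) = 1 + 7.2 = 8.2.
Rank 8 is 158 and rank 9 is 163.
Interpolate: 158 + 0.2·(163 − 158) = 158 + 0.2·5 = 159.

159.00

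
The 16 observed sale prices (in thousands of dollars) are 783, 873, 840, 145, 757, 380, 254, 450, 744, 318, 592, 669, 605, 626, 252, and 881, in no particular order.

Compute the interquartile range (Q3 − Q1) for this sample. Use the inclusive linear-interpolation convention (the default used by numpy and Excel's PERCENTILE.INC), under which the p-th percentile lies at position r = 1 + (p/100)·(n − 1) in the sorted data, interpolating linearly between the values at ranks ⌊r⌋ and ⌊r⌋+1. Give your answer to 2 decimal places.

399.00

Sorted: 145, 252, 254, 318, 380, 450, 592, 605, 626, 669, 744, 757, 783, 840, 873, 881.
n = 16.
P25: r = 4.75; ranks 4–5 are 318, 380; interpolating gives 364.5.
P75: r = 12.25; ranks 12–13 are 757, 783; interpolating gives 763.5.
Difference: 763.5 − 364.5 = 399.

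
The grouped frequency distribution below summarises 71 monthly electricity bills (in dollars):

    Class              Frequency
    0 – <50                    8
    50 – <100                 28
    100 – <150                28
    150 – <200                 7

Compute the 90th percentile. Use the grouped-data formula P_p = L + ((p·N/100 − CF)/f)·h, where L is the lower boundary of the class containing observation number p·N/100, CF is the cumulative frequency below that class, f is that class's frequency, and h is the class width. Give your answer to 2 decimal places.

N = 71; target position k = 90/100 · 71 = 63.9.
Cumulative frequencies: 8, 36, 64, 71.
Observation 63.9 falls in the class 100 – <150.
L = 100, CF = 36, f = 28, h = 50.
P90 = 100 + ((63.9 − 36)/28)·50 = 100 + 49.8214 = 149.821.

149.82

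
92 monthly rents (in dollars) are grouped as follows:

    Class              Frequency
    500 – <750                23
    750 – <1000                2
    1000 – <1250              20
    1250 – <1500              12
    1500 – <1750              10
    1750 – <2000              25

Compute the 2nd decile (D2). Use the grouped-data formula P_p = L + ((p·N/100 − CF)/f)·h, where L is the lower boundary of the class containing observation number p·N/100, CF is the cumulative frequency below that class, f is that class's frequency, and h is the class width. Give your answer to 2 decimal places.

N = 92; target position k = 20/100 · 92 = 18.4.
Cumulative frequencies: 23, 25, 45, 57, 67, 92.
Observation 18.4 falls in the class 500 – <750.
L = 500, CF = 0, f = 23, h = 250.
P20 = 500 + ((18.4 − 0)/23)·250 = 500 + 200 = 700.

700.00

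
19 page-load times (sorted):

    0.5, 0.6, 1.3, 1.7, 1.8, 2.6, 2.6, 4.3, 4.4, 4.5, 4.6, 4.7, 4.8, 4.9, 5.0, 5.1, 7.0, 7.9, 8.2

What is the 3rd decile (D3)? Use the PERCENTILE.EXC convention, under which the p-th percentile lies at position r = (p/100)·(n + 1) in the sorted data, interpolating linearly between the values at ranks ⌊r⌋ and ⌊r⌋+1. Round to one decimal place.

2.6

n = 19.
r = (30/100)·(19 + 1) = 6.
r is an integer, so P30 is the value at rank 6: 2.6.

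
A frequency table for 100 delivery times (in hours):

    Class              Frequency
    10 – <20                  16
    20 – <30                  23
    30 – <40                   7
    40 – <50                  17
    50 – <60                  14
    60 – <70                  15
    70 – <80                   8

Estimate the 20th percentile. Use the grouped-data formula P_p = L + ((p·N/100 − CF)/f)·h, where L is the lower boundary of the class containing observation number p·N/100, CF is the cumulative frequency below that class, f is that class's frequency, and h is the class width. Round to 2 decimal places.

N = 100; target position k = 20/100 · 100 = 20.
Cumulative frequencies: 16, 39, 46, 63, 77, 92, 100.
Observation 20 falls in the class 20 – <30.
L = 20, CF = 16, f = 23, h = 10.
P20 = 20 + ((20 − 16)/23)·10 = 20 + 1.73913 = 21.7391.

21.74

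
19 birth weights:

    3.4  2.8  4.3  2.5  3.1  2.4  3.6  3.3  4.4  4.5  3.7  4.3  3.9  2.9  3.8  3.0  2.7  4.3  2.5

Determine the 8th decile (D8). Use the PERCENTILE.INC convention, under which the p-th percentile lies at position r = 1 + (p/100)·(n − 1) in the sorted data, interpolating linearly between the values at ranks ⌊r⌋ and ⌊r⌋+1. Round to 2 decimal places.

4.30

Sorted: 2.4, 2.5, 2.5, 2.7, 2.8, 2.9, 3.0, 3.1, 3.3, 3.4, 3.6, 3.7, 3.8, 3.9, 4.3, 4.3, 4.3, 4.4, 4.5.
n = 19.
r = 1 + (80/100)·(19 − 1) = 1 + 14.4 = 15.4.
Rank 15 is 4.3 and rank 16 is 4.3.
Interpolate: 4.3 + 0.4·(4.3 − 4.3) = 4.3 + 0.4·0 = 4.3.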